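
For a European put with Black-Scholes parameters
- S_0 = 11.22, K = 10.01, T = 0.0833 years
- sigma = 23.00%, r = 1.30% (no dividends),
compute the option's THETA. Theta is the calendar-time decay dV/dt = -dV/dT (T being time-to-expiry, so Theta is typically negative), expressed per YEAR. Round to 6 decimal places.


d1 = 1.7685440444; d2 = 1.7021620438
phi(d1) = 0.0835080244; exp(-qT) = 1.0000000000; exp(-rT) = 0.9989176861
Theta = -S*exp(-qT)*phi(d1)*sigma/(2*sqrt(T)) + r*K*exp(-rT)*N(-d2) - q*S*exp(-qT)*N(-d1)
N(-d1) = 0.0384849979; N(-d2) = 0.0443624979; sqrt(T) = 0.2886173938
Term 1 = -11.2200 * 1.0000000000 * 0.0835080244 * 0.2300 / (2 * 0.2886173938) = -0.3733330222
Term 2 = 0.0130 * 10.0100 * 0.9989176861 * 0.0443624979 = 0.0057666438
Term 3 = 0 (no dividend yield, q = 0)
Theta = -0.3733330222 + (0.0057666438) + (0.0000000000) = -0.367566

Answer: Theta = -0.367566


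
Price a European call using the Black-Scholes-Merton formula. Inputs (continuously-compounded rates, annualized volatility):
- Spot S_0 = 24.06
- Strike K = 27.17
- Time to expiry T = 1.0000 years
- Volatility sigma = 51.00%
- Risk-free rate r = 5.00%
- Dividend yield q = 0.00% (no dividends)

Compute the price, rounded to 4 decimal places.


Answer: Price = 4.1782

Derivation:
d1 = (ln(S/K) + (r - q + 0.5*sigma^2) * T) / (sigma * sqrt(T)) = 0.11468096
d2 = d1 - sigma * sqrt(T) = -0.39531904
exp(-rT) = 0.95122942; exp(-qT) = 1.00000000
C = S_0 * exp(-qT) * N(d1) - K * exp(-rT) * N(d2)
N(d1) = 0.54565100; N(d2) = 0.34630372
C = 24.0600 * 1.00000000 * 0.54565100 - 27.1700 * 0.95122942 * 0.34630372 = 4.1782


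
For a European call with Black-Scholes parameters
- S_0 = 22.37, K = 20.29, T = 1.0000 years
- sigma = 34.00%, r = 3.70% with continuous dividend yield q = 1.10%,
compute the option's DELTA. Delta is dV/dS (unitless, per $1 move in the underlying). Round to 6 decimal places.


Answer: Delta = 0.695467

Derivation:
d1 = 0.5335077108; d2 = 0.1935077108
phi(d1) = 0.3460217059; exp(-qT) = 0.9890602788; exp(-rT) = 0.9636761353
N(d1) = 0.7031589126
Delta = exp(-qT) * N(d1) = 0.9890602788 * 0.7031589126 = 0.695467


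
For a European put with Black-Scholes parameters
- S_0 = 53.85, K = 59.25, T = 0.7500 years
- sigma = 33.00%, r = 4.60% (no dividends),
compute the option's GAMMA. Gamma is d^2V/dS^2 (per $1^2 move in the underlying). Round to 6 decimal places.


d1 = -0.0707722133; d2 = -0.3565605965
phi(d1) = 0.3979444381; exp(-qT) = 1.0000000000; exp(-rT) = 0.9660883397
Gamma = exp(-qT) * phi(d1) / (S * sigma * sqrt(T)) = 1.0000000000 * 0.3979444381 / (53.8500 * 0.3300 * 0.8660254038) = 0.025858

Answer: Gamma = 0.025858


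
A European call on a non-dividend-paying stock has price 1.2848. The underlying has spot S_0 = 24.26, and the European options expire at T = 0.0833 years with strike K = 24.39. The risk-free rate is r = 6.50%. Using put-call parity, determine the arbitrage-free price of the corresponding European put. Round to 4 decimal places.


Answer: Put price = 1.2831

Derivation:
Put-call parity: C - P = S_0 * exp(-qT) - K * exp(-rT).
S_0 * exp(-qT) = 24.2600 * 1.00000000 = 24.26000000
K * exp(-rT) = 24.3900 * 0.99460013 = 24.25829722
P = C - S*exp(-qT) + K*exp(-rT)
P = 1.2848 - 24.26000000 + 24.25829722 = 1.2831


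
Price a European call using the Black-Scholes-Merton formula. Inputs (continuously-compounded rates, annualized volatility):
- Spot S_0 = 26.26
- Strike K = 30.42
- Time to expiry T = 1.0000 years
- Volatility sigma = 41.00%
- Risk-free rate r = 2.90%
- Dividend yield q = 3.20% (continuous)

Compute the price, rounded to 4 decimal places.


Answer: Price = 2.6976

Derivation:
d1 = (ln(S/K) + (r - q + 0.5*sigma^2) * T) / (sigma * sqrt(T)) = -0.16098395
d2 = d1 - sigma * sqrt(T) = -0.57098395
exp(-rT) = 0.97141646; exp(-qT) = 0.96850658
C = S_0 * exp(-qT) * N(d1) - K * exp(-rT) * N(d2)
N(d1) = 0.43605302; N(d2) = 0.28400526
C = 26.2600 * 0.96850658 * 0.43605302 - 30.4200 * 0.97141646 * 0.28400526 = 2.6976


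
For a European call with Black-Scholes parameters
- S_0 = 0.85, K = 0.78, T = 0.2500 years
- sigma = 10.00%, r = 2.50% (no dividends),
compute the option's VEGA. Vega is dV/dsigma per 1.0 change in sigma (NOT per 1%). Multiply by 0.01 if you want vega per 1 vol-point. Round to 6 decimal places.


d1 = 1.8688485960; d2 = 1.8188485960
phi(d1) = 0.0695829251; exp(-qT) = 1.0000000000; exp(-rT) = 0.9937694906
Vega = S * exp(-qT) * phi(d1) * sqrt(T) = 0.8500 * 1.0000000000 * 0.0695829251 * 0.5000000000 = 0.029573

Answer: Vega = 0.029573


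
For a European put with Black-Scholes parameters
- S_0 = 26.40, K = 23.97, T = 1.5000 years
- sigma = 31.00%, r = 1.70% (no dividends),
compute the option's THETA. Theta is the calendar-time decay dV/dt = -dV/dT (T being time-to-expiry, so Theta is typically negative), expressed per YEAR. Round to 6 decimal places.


d1 = 0.5113269322; d2 = 0.1316560220
phi(d1) = 0.3500545957; exp(-qT) = 1.0000000000; exp(-rT) = 0.9748223790
Theta = -S*exp(-qT)*phi(d1)*sigma/(2*sqrt(T)) + r*K*exp(-rT)*N(-d2) - q*S*exp(-qT)*N(-d1)
N(-d1) = 0.3045610747; N(-d2) = 0.4476281860; sqrt(T) = 1.2247448714
Term 1 = -26.4000 * 1.0000000000 * 0.3500545957 * 0.3100 / (2 * 1.2247448714) = -1.1695688131
Term 2 = 0.0170 * 23.9700 * 0.9748223790 * 0.4476281860 = 0.1778115105
Term 3 = 0 (no dividend yield, q = 0)
Theta = -1.1695688131 + (0.1778115105) + (0.0000000000) = -0.991757

Answer: Theta = -0.991757


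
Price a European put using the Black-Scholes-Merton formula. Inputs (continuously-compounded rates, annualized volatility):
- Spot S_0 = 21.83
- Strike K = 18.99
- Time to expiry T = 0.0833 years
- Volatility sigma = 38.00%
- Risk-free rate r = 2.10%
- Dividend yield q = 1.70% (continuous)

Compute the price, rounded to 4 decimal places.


d1 = (ln(S/K) + (r - q + 0.5*sigma^2) * T) / (sigma * sqrt(T)) = 1.32865853
d2 = d1 - sigma * sqrt(T) = 1.21898392
exp(-rT) = 0.99825223; exp(-qT) = 0.99858490
P = K * exp(-rT) * N(-d2) - S_0 * exp(-qT) * N(-d1)
N(-d1) = 0.09198033; N(-d2) = 0.11142515
P = 18.9900 * 0.99825223 * 0.11142515 - 21.8300 * 0.99858490 * 0.09198033 = 0.1072

Answer: Price = 0.1072


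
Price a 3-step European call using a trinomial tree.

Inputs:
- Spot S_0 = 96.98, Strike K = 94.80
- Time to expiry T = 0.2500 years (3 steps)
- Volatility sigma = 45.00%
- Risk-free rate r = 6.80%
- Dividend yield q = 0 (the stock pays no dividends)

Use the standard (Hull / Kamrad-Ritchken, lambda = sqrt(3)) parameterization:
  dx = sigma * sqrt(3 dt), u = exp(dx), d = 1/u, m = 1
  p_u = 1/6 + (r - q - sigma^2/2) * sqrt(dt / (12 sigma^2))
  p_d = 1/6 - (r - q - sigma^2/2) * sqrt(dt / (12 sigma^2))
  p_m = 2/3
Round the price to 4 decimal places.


Answer: Price = V(0,0) = 10.1216

Derivation:
dt = T/N = 0.083333; dx = sigma*sqrt(3*dt) = 0.225000
u = exp(dx) = 1.252323; d = 1/u = 0.798516
p_u = 0.160509, p_m = 0.666667, p_d = 0.172824
Discount per step: exp(-r*dt) = 0.994349
Stock lattice S(k, j) with j the centered position index:
  k=0: S(0,+0) = 96.9800
  k=1: S(1,-1) = 77.4401; S(1,+0) = 96.9800; S(1,+1) = 121.4503
  k=2: S(2,-2) = 61.8372; S(2,-1) = 77.4401; S(2,+0) = 96.9800; S(2,+1) = 121.4503; S(2,+2) = 152.0949
  k=3: S(3,-3) = 49.3780; S(3,-2) = 61.8372; S(3,-1) = 77.4401; S(3,+0) = 96.9800; S(3,+1) = 121.4503; S(3,+2) = 152.0949; S(3,+3) = 190.4719
Terminal payoffs V(N, j) = max(S_T - K, 0):
  V(3,-3) = 0.000000; V(3,-2) = 0.000000; V(3,-1) = 0.000000; V(3,+0) = 2.180000; V(3,+1) = 26.650257; V(3,+2) = 57.294916; V(3,+3) = 95.671918
Backward induction: V(k, j) = exp(-r*dt) * [p_u * V(k+1, j+1) + p_m * V(k+1, j) + p_d * V(k+1, j-1)]
  V(2,-2) = exp(-r*dt) * [p_u*0.000000 + p_m*0.000000 + p_d*0.000000] = 0.000000
  V(2,-1) = exp(-r*dt) * [p_u*2.180000 + p_m*0.000000 + p_d*0.000000] = 0.347933
  V(2,+0) = exp(-r*dt) * [p_u*26.650257 + p_m*2.180000 + p_d*0.000000] = 5.698563
  V(2,+1) = exp(-r*dt) * [p_u*57.294916 + p_m*26.650257 + p_d*2.180000] = 27.185471
  V(2,+2) = exp(-r*dt) * [p_u*95.671918 + p_m*57.294916 + p_d*26.650257] = 57.830012
  V(1,-1) = exp(-r*dt) * [p_u*5.698563 + p_m*0.347933 + p_d*0.000000] = 1.140148
  V(1,+0) = exp(-r*dt) * [p_u*27.185471 + p_m*5.698563 + p_d*0.347933] = 8.176229
  V(1,+1) = exp(-r*dt) * [p_u*57.830012 + p_m*27.185471 + p_d*5.698563] = 28.230322
  V(0,+0) = exp(-r*dt) * [p_u*28.230322 + p_m*8.176229 + p_d*1.140148] = 10.121574


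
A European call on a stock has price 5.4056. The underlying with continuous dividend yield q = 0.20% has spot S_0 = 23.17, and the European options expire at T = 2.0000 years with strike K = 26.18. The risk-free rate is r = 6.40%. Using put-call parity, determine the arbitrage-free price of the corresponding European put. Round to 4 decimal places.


Put-call parity: C - P = S_0 * exp(-qT) - K * exp(-rT).
S_0 * exp(-qT) = 23.1700 * 0.99600799 = 23.07750511
K * exp(-rT) = 26.1800 * 0.87985338 = 23.03456147
P = C - S*exp(-qT) + K*exp(-rT)
P = 5.4056 - 23.07750511 + 23.03456147 = 5.3627

Answer: Put price = 5.3627


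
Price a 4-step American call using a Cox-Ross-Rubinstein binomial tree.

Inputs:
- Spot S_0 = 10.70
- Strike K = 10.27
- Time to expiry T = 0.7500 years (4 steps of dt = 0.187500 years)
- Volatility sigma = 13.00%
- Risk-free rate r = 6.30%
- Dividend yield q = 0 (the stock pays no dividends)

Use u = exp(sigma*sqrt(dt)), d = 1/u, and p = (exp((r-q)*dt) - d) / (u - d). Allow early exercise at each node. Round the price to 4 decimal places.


dt = T/N = 0.187500
u = exp(sigma*sqrt(dt)) = 1.057906; d = 1/u = 0.945263
p = (exp((r-q)*dt) - d) / (u - d) = 0.591420
Discount per step: exp(-r*dt) = 0.988257
Stock lattice S(k, i) with i counting down-moves:
  k=0: S(0,0) = 10.7000
  k=1: S(1,0) = 11.3196; S(1,1) = 10.1143
  k=2: S(2,0) = 11.9751; S(2,1) = 10.7000; S(2,2) = 9.5607
  k=3: S(3,0) = 12.6685; S(3,1) = 11.3196; S(3,2) = 10.1143; S(3,3) = 9.0374
  k=4: S(4,0) = 13.4021; S(4,1) = 11.9751; S(4,2) = 10.7000; S(4,3) = 9.5607; S(4,4) = 8.5427
Terminal payoffs V(N, i) = max(S_T - K, 0):
  V(4,0) = 3.132086; V(4,1) = 1.705071; V(4,2) = 0.430000; V(4,3) = 0.000000; V(4,4) = 0.000000
Backward induction: V(k, i) = exp(-r*dt) * [p * V(k+1, i) + (1-p) * V(k+1, i+1)]; then take max(V_cont, immediate exercise) for American.
  V(3,0) = exp(-r*dt) * [p*3.132086 + (1-p)*1.705071] = 2.519102; exercise = 2.398501; V(3,0) = max -> 2.519102
  V(3,1) = exp(-r*dt) * [p*1.705071 + (1-p)*0.430000] = 1.170197; exercise = 1.049596; V(3,1) = max -> 1.170197
  V(3,2) = exp(-r*dt) * [p*0.430000 + (1-p)*0.000000] = 0.251324; exercise = 0.000000; V(3,2) = max -> 0.251324
  V(3,3) = exp(-r*dt) * [p*0.000000 + (1-p)*0.000000] = 0.000000; exercise = 0.000000; V(3,3) = max -> 0.000000
  V(2,0) = exp(-r*dt) * [p*2.519102 + (1-p)*1.170197] = 1.944856; exercise = 1.705071; V(2,0) = max -> 1.944856
  V(2,1) = exp(-r*dt) * [p*1.170197 + (1-p)*0.251324] = 0.785430; exercise = 0.430000; V(2,1) = max -> 0.785430
  V(2,2) = exp(-r*dt) * [p*0.251324 + (1-p)*0.000000] = 0.146892; exercise = 0.000000; V(2,2) = max -> 0.146892
  V(1,0) = exp(-r*dt) * [p*1.944856 + (1-p)*0.785430] = 1.453862; exercise = 1.049596; V(1,0) = max -> 1.453862
  V(1,1) = exp(-r*dt) * [p*0.785430 + (1-p)*0.146892] = 0.518377; exercise = 0.000000; V(1,1) = max -> 0.518377
  V(0,0) = exp(-r*dt) * [p*1.453862 + (1-p)*0.518377] = 1.059056; exercise = 0.430000; V(0,0) = max -> 1.059056

Answer: Price = V(0,0) = 1.0591


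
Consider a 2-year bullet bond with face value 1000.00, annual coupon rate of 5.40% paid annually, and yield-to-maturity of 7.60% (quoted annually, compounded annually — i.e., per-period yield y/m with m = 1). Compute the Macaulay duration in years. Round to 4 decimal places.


Answer: Macaulay duration = 1.9478 years

Derivation:
Coupon per period c = face * coupon_rate / m = 54.000000
Periods per year m = 1; per-period yield y/m = 0.076000
Number of cashflows N = 2
Cashflows (t years, CF_t, discount factor 1/(1+y/m)^(m*t), PV):
  t = 1.0000: CF_t = 54.000000, DF = 0.929368, PV = 50.185874
  t = 2.0000: CF_t = 1054.000000, DF = 0.863725, PV = 910.366081
Price P = sum_t PV_t = 960.551955
Macaulay numerator sum_t t * PV_t:
  t * PV_t at t = 1.0000: 50.185874
  t * PV_t at t = 2.0000: 1820.732162
Macaulay duration D = (sum_t t * PV_t) / P = 1870.918036 / 960.551955 = 1.947753


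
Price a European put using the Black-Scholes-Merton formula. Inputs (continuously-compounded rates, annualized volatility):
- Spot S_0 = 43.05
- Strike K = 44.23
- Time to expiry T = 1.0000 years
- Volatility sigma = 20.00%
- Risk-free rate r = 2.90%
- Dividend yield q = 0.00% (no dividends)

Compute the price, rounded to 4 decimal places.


d1 = (ln(S/K) + (r - q + 0.5*sigma^2) * T) / (sigma * sqrt(T)) = 0.10979469
d2 = d1 - sigma * sqrt(T) = -0.09020531
exp(-rT) = 0.97141646; exp(-qT) = 1.00000000
P = K * exp(-rT) * N(-d2) - S_0 * exp(-qT) * N(-d1)
N(-d1) = 0.45628610; N(-d2) = 0.53593797
P = 44.2300 * 0.97141646 * 0.53593797 - 43.0500 * 1.00000000 * 0.45628610 = 3.3839

Answer: Price = 3.3839


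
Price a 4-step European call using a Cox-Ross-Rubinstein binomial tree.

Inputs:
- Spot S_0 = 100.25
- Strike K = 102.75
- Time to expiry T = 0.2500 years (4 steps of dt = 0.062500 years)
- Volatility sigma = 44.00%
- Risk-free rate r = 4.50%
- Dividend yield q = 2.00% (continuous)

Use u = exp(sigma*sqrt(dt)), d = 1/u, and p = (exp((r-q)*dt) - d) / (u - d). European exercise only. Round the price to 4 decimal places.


dt = T/N = 0.062500
u = exp(sigma*sqrt(dt)) = 1.116278; d = 1/u = 0.895834
p = (exp((r-q)*dt) - d) / (u - d) = 0.479621
Discount per step: exp(-r*dt) = 0.997191
Stock lattice S(k, i) with i counting down-moves:
  k=0: S(0,0) = 100.2500
  k=1: S(1,0) = 111.9069; S(1,1) = 89.8074
  k=2: S(2,0) = 124.9192; S(2,1) = 100.2500; S(2,2) = 80.4525
  k=3: S(3,0) = 139.4446; S(3,1) = 111.9069; S(3,2) = 89.8074; S(3,3) = 72.0721
  k=4: S(4,0) = 155.6589; S(4,1) = 124.9192; S(4,2) = 100.2500; S(4,3) = 80.4525; S(4,4) = 64.5647
Terminal payoffs V(N, i) = max(S_T - K, 0):
  V(4,0) = 52.908899; V(4,1) = 22.169192; V(4,2) = 0.000000; V(4,3) = 0.000000; V(4,4) = 0.000000
Backward induction: V(k, i) = exp(-r*dt) * [p * V(k+1, i) + (1-p) * V(k+1, i+1)].
  V(3,0) = exp(-r*dt) * [p*52.908899 + (1-p)*22.169192] = 36.808936
  V(3,1) = exp(-r*dt) * [p*22.169192 + (1-p)*0.000000] = 10.602952
  V(3,2) = exp(-r*dt) * [p*0.000000 + (1-p)*0.000000] = 0.000000
  V(3,3) = exp(-r*dt) * [p*0.000000 + (1-p)*0.000000] = 0.000000
  V(2,0) = exp(-r*dt) * [p*36.808936 + (1-p)*10.602952] = 23.106818
  V(2,1) = exp(-r*dt) * [p*10.602952 + (1-p)*0.000000] = 5.071118
  V(2,2) = exp(-r*dt) * [p*0.000000 + (1-p)*0.000000] = 0.000000
  V(1,0) = exp(-r*dt) * [p*23.106818 + (1-p)*5.071118] = 13.682885
  V(1,1) = exp(-r*dt) * [p*5.071118 + (1-p)*0.000000] = 2.425385
  V(0,0) = exp(-r*dt) * [p*13.682885 + (1-p)*2.425385] = 7.802745

Answer: Price = V(0,0) = 7.8027


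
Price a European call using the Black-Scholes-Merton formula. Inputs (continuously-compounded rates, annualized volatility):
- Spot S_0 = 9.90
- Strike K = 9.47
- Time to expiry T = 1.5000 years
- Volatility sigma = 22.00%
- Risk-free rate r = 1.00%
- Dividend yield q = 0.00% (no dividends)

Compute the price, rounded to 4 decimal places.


d1 = (ln(S/K) + (r - q + 0.5*sigma^2) * T) / (sigma * sqrt(T)) = 0.35519772
d2 = d1 - sigma * sqrt(T) = 0.08575385
exp(-rT) = 0.98511194; exp(-qT) = 1.00000000
C = S_0 * exp(-qT) * N(d1) - K * exp(-rT) * N(d2)
N(d1) = 0.63877927; N(d2) = 0.53416895
C = 9.9000 * 1.00000000 * 0.63877927 - 9.4700 * 0.98511194 * 0.53416895 = 1.3406

Answer: Price = 1.3406


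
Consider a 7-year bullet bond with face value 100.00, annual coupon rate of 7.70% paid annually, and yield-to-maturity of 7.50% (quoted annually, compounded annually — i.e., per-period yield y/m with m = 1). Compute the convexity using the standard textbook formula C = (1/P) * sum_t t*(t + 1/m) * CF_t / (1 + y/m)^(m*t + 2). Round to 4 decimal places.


Answer: Convexity = 36.3893

Derivation:
Coupon per period c = face * coupon_rate / m = 7.700000
Periods per year m = 1; per-period yield y/m = 0.075000
Number of cashflows N = 7
Cashflows (t years, CF_t, discount factor 1/(1+y/m)^(m*t), PV):
  t = 1.0000: CF_t = 7.700000, DF = 0.930233, PV = 7.162791
  t = 2.0000: CF_t = 7.700000, DF = 0.865333, PV = 6.663061
  t = 3.0000: CF_t = 7.700000, DF = 0.804961, PV = 6.198196
  t = 4.0000: CF_t = 7.700000, DF = 0.748801, PV = 5.765764
  t = 5.0000: CF_t = 7.700000, DF = 0.696559, PV = 5.363501
  t = 6.0000: CF_t = 7.700000, DF = 0.647962, PV = 4.989304
  t = 7.0000: CF_t = 107.700000, DF = 0.602755, PV = 64.916703
Price P = sum_t PV_t = 101.059320
Convexity numerator sum_t t*(t + 1/m) * CF_t / (1+y/m)^(m*t + 2):
  t = 1.0000: term = 12.396393
  t = 2.0000: term = 34.594584
  t = 3.0000: term = 64.362018
  t = 4.0000: term = 99.786074
  t = 5.0000: term = 139.236382
  t = 6.0000: term = 181.331102
  t = 7.0000: term = 3145.774242
Convexity = (1/P) * sum = 3677.480795 / 101.059320 = 36.389328


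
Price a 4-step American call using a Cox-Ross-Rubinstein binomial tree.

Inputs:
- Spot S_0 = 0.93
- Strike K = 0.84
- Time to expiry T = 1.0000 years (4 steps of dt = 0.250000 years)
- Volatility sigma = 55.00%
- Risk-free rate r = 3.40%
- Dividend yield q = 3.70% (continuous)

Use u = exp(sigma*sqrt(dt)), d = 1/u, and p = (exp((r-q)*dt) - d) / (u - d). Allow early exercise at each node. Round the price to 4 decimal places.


Answer: Price = V(0,0) = 0.2353

Derivation:
dt = T/N = 0.250000
u = exp(sigma*sqrt(dt)) = 1.316531; d = 1/u = 0.759572
p = (exp((r-q)*dt) - d) / (u - d) = 0.430334
Discount per step: exp(-r*dt) = 0.991536
Stock lattice S(k, i) with i counting down-moves:
  k=0: S(0,0) = 0.9300
  k=1: S(1,0) = 1.2244; S(1,1) = 0.7064
  k=2: S(2,0) = 1.6119; S(2,1) = 0.9300; S(2,2) = 0.5366
  k=3: S(3,0) = 2.1221; S(3,1) = 1.2244; S(3,2) = 0.7064; S(3,3) = 0.4076
  k=4: S(4,0) = 2.7939; S(4,1) = 1.6119; S(4,2) = 0.9300; S(4,3) = 0.5366; S(4,4) = 0.3096
Terminal payoffs V(N, i) = max(S_T - K, 0):
  V(4,0) = 1.953874; V(4,1) = 0.771925; V(4,2) = 0.090000; V(4,3) = 0.000000; V(4,4) = 0.000000
Backward induction: V(k, i) = exp(-r*dt) * [p * V(k+1, i) + (1-p) * V(k+1, i+1)]; then take max(V_cont, immediate exercise) for American.
  V(3,0) = exp(-r*dt) * [p*1.953874 + (1-p)*0.771925] = 1.269719; exercise = 1.282149; V(3,0) = max -> 1.282149
  V(3,1) = exp(-r*dt) * [p*0.771925 + (1-p)*0.090000] = 0.380210; exercise = 0.384374; V(3,1) = max -> 0.384374
  V(3,2) = exp(-r*dt) * [p*0.090000 + (1-p)*0.000000] = 0.038402; exercise = 0.000000; V(3,2) = max -> 0.038402
  V(3,3) = exp(-r*dt) * [p*0.000000 + (1-p)*0.000000] = 0.000000; exercise = 0.000000; V(3,3) = max -> 0.000000
  V(2,0) = exp(-r*dt) * [p*1.282149 + (1-p)*0.384374] = 0.764193; exercise = 0.771925; V(2,0) = max -> 0.771925
  V(2,1) = exp(-r*dt) * [p*0.384374 + (1-p)*0.038402] = 0.185700; exercise = 0.090000; V(2,1) = max -> 0.185700
  V(2,2) = exp(-r*dt) * [p*0.038402 + (1-p)*0.000000] = 0.016386; exercise = 0.000000; V(2,2) = max -> 0.016386
  V(1,0) = exp(-r*dt) * [p*0.771925 + (1-p)*0.185700] = 0.434266; exercise = 0.384374; V(1,0) = max -> 0.434266
  V(1,1) = exp(-r*dt) * [p*0.185700 + (1-p)*0.016386] = 0.088492; exercise = 0.000000; V(1,1) = max -> 0.088492
  V(0,0) = exp(-r*dt) * [p*0.434266 + (1-p)*0.088492] = 0.235282; exercise = 0.090000; V(0,0) = max -> 0.235282


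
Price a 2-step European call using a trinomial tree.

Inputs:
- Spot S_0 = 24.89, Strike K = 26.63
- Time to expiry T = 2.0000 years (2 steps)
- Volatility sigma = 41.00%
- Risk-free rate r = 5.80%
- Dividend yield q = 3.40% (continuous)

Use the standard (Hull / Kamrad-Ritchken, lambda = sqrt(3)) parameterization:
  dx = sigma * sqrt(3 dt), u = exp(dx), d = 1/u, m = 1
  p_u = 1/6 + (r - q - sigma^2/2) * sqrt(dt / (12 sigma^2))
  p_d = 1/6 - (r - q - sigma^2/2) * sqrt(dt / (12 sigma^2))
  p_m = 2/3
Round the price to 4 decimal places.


dt = T/N = 1.000000; dx = sigma*sqrt(3*dt) = 0.710141
u = exp(dx) = 2.034278; d = 1/u = 0.491575
p_u = 0.124386, p_m = 0.666667, p_d = 0.208947
Discount per step: exp(-r*dt) = 0.943650
Stock lattice S(k, j) with j the centered position index:
  k=0: S(0,+0) = 24.8900
  k=1: S(1,-1) = 12.2353; S(1,+0) = 24.8900; S(1,+1) = 50.6332
  k=2: S(2,-2) = 6.0146; S(2,-1) = 12.2353; S(2,+0) = 24.8900; S(2,+1) = 50.6332; S(2,+2) = 103.0019
Terminal payoffs V(N, j) = max(S_T - K, 0):
  V(2,-2) = 0.000000; V(2,-1) = 0.000000; V(2,+0) = 0.000000; V(2,+1) = 24.003173; V(2,+2) = 76.371935
Backward induction: V(k, j) = exp(-r*dt) * [p_u * V(k+1, j+1) + p_m * V(k+1, j) + p_d * V(k+1, j-1)]
  V(1,-1) = exp(-r*dt) * [p_u*0.000000 + p_m*0.000000 + p_d*0.000000] = 0.000000
  V(1,+0) = exp(-r*dt) * [p_u*24.003173 + p_m*0.000000 + p_d*0.000000] = 2.817424
  V(1,+1) = exp(-r*dt) * [p_u*76.371935 + p_m*24.003173 + p_d*0.000000] = 24.064715
  V(0,+0) = exp(-r*dt) * [p_u*24.064715 + p_m*2.817424 + p_d*0.000000] = 4.597089

Answer: Price = V(0,0) = 4.5971


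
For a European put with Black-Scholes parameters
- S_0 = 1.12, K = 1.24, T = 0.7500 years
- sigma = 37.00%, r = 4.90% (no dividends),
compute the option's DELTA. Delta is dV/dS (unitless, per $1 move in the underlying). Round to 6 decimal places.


d1 = -0.0427401304; d2 = -0.3631695298
phi(d1) = 0.3985780691; exp(-qT) = 1.0000000000; exp(-rT) = 0.9639170845
N(-d1) = 0.5170456553
Delta = -exp(-qT) * N(-d1) = -1.0000000000 * 0.5170456553 = -0.517046

Answer: Delta = -0.517046


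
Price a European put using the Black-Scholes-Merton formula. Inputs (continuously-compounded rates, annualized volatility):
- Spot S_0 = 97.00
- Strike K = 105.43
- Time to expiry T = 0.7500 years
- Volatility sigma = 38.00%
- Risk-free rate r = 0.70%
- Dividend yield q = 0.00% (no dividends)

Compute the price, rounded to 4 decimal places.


d1 = (ln(S/K) + (r - q + 0.5*sigma^2) * T) / (sigma * sqrt(T)) = -0.07273473
d2 = d1 - sigma * sqrt(T) = -0.40182438
exp(-rT) = 0.99476376; exp(-qT) = 1.00000000
P = K * exp(-rT) * N(-d2) - S_0 * exp(-qT) * N(-d1)
N(-d1) = 0.52899139; N(-d2) = 0.65609336
P = 105.4300 * 0.99476376 * 0.65609336 - 97.0000 * 1.00000000 * 0.52899139 = 17.4976

Answer: Price = 17.4976


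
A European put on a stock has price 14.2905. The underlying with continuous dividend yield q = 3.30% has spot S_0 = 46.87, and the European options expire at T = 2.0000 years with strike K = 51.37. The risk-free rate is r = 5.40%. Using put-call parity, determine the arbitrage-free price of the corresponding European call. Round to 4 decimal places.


Put-call parity: C - P = S_0 * exp(-qT) - K * exp(-rT).
S_0 * exp(-qT) = 46.8700 * 0.93613086 = 43.87645361
K * exp(-rT) = 51.3700 * 0.89762760 = 46.11112963
C = P + S*exp(-qT) - K*exp(-rT)
C = 14.2905 + 43.87645361 - 46.11112963 = 12.0558

Answer: Call price = 12.0558


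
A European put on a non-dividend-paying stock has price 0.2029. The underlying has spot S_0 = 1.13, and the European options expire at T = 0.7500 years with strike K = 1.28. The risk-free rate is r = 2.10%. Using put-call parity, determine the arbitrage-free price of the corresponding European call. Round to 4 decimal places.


Answer: Call price = 0.0729

Derivation:
Put-call parity: C - P = S_0 * exp(-qT) - K * exp(-rT).
S_0 * exp(-qT) = 1.1300 * 1.00000000 = 1.13000000
K * exp(-rT) = 1.2800 * 0.98437338 = 1.25999793
C = P + S*exp(-qT) - K*exp(-rT)
C = 0.2029 + 1.13000000 - 1.25999793 = 0.0729


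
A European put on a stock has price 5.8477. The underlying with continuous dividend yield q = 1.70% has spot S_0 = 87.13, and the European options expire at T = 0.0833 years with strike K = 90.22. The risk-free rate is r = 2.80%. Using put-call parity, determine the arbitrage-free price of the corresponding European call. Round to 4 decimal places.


Put-call parity: C - P = S_0 * exp(-qT) - K * exp(-rT).
S_0 * exp(-qT) = 87.1300 * 0.99858490 = 87.00670253
K * exp(-rT) = 90.2200 * 0.99767032 = 90.00981608
C = P + S*exp(-qT) - K*exp(-rT)
C = 5.8477 + 87.00670253 - 90.00981608 = 2.8446

Answer: Call price = 2.8446


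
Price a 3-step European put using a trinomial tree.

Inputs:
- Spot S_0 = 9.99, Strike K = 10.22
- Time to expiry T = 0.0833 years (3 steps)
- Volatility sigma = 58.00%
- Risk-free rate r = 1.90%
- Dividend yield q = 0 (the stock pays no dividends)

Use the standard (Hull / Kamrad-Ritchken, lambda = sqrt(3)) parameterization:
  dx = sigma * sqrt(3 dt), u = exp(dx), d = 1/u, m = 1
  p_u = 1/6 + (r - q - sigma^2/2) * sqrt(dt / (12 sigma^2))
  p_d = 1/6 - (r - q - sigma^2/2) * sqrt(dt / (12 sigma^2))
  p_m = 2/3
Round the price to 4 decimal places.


Answer: Price = V(0,0) = 0.7620

Derivation:
dt = T/N = 0.027767; dx = sigma*sqrt(3*dt) = 0.167398
u = exp(dx) = 1.182225; d = 1/u = 0.845863
p_u = 0.154293, p_m = 0.666667, p_d = 0.179041
Discount per step: exp(-r*dt) = 0.999473
Stock lattice S(k, j) with j the centered position index:
  k=0: S(0,+0) = 9.9900
  k=1: S(1,-1) = 8.4502; S(1,+0) = 9.9900; S(1,+1) = 11.8104
  k=2: S(2,-2) = 7.1477; S(2,-1) = 8.4502; S(2,+0) = 9.9900; S(2,+1) = 11.8104; S(2,+2) = 13.9626
  k=3: S(3,-3) = 6.0460; S(3,-2) = 7.1477; S(3,-1) = 8.4502; S(3,+0) = 9.9900; S(3,+1) = 11.8104; S(3,+2) = 13.9626; S(3,+3) = 16.5069
Terminal payoffs V(N, j) = max(K - S_T, 0):
  V(3,-3) = 4.174040; V(3,-2) = 3.072316; V(3,-1) = 1.769830; V(3,+0) = 0.230000; V(3,+1) = 0.000000; V(3,+2) = 0.000000; V(3,+3) = 0.000000
Backward induction: V(k, j) = exp(-r*dt) * [p_u * V(k+1, j+1) + p_m * V(k+1, j) + p_d * V(k+1, j-1)]
  V(2,-2) = exp(-r*dt) * [p_u*1.769830 + p_m*3.072316 + p_d*4.174040] = 3.066987
  V(2,-1) = exp(-r*dt) * [p_u*0.230000 + p_m*1.769830 + p_d*3.072316] = 1.764513
  V(2,+0) = exp(-r*dt) * [p_u*0.000000 + p_m*0.230000 + p_d*1.769830] = 0.469957
  V(2,+1) = exp(-r*dt) * [p_u*0.000000 + p_m*0.000000 + p_d*0.230000] = 0.041158
  V(2,+2) = exp(-r*dt) * [p_u*0.000000 + p_m*0.000000 + p_d*0.000000] = 0.000000
  V(1,-1) = exp(-r*dt) * [p_u*0.469957 + p_m*1.764513 + p_d*3.066987] = 1.797020
  V(1,+0) = exp(-r*dt) * [p_u*0.041158 + p_m*0.469957 + p_d*1.764513] = 0.635239
  V(1,+1) = exp(-r*dt) * [p_u*0.000000 + p_m*0.041158 + p_d*0.469957] = 0.111521
  V(0,+0) = exp(-r*dt) * [p_u*0.111521 + p_m*0.635239 + p_d*1.797020] = 0.762037


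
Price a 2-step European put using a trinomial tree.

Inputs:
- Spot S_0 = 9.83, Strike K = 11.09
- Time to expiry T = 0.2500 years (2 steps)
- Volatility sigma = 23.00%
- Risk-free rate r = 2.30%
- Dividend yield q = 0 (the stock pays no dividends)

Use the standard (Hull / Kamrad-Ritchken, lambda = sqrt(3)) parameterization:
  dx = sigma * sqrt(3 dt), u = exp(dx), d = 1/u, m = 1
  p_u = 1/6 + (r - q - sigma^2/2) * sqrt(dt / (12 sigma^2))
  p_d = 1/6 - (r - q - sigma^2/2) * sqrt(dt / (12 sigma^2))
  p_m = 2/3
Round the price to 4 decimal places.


dt = T/N = 0.125000; dx = sigma*sqrt(3*dt) = 0.140846
u = exp(dx) = 1.151247; d = 1/u = 0.868623
p_u = 0.165136, p_m = 0.666667, p_d = 0.168198
Discount per step: exp(-r*dt) = 0.997129
Stock lattice S(k, j) with j the centered position index:
  k=0: S(0,+0) = 9.8300
  k=1: S(1,-1) = 8.5386; S(1,+0) = 9.8300; S(1,+1) = 11.3168
  k=2: S(2,-2) = 7.4168; S(2,-1) = 8.5386; S(2,+0) = 9.8300; S(2,+1) = 11.3168; S(2,+2) = 13.0284
Terminal payoffs V(N, j) = max(K - S_T, 0):
  V(2,-2) = 3.673201; V(2,-1) = 2.551432; V(2,+0) = 1.260000; V(2,+1) = 0.000000; V(2,+2) = 0.000000
Backward induction: V(k, j) = exp(-r*dt) * [p_u * V(k+1, j+1) + p_m * V(k+1, j) + p_d * V(k+1, j-1)]
  V(1,-1) = exp(-r*dt) * [p_u*1.260000 + p_m*2.551432 + p_d*3.673201] = 2.519595
  V(1,+0) = exp(-r*dt) * [p_u*0.000000 + p_m*1.260000 + p_d*2.551432] = 1.265501
  V(1,+1) = exp(-r*dt) * [p_u*0.000000 + p_m*0.000000 + p_d*1.260000] = 0.211321
  V(0,+0) = exp(-r*dt) * [p_u*0.211321 + p_m*1.265501 + p_d*2.519595] = 1.298615

Answer: Price = V(0,0) = 1.2986


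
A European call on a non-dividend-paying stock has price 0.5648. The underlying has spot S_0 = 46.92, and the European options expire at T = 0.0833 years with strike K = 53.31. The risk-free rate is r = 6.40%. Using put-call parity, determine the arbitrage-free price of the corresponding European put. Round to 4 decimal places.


Put-call parity: C - P = S_0 * exp(-qT) - K * exp(-rT).
S_0 * exp(-qT) = 46.9200 * 1.00000000 = 46.92000000
K * exp(-rT) = 53.3100 * 0.99468299 = 53.02654996
P = C - S*exp(-qT) + K*exp(-rT)
P = 0.5648 - 46.92000000 + 53.02654996 = 6.6713

Answer: Put price = 6.6713


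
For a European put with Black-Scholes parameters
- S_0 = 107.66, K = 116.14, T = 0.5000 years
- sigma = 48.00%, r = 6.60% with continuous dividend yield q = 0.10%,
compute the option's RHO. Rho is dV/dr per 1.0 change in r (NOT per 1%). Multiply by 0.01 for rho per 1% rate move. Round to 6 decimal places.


d1 = 0.0420780189; d2 = -0.2973332361
phi(d1) = 0.3985892611; exp(-qT) = 0.9995001250; exp(-rT) = 0.9675385596
N(-d2) = 0.6168939452
Rho = -K*T*exp(-rT)*N(-d2) = -116.1400 * 0.5000 * 0.9675385596 * 0.6168939452 = -34.660164

Answer: Rho = -34.660164


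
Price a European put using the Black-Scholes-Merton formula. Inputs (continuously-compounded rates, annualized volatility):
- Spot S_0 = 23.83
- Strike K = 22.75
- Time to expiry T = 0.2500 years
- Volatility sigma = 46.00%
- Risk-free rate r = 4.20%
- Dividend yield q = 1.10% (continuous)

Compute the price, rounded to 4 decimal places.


d1 = (ln(S/K) + (r - q + 0.5*sigma^2) * T) / (sigma * sqrt(T)) = 0.35034846
d2 = d1 - sigma * sqrt(T) = 0.12034846
exp(-rT) = 0.98955493; exp(-qT) = 0.99725378
P = K * exp(-rT) * N(-d2) - S_0 * exp(-qT) * N(-d1)
N(-d1) = 0.36303860; N(-d2) = 0.45210356
P = 22.7500 * 0.98955493 * 0.45210356 - 23.8300 * 0.99725378 * 0.36303860 = 1.5505

Answer: Price = 1.5505


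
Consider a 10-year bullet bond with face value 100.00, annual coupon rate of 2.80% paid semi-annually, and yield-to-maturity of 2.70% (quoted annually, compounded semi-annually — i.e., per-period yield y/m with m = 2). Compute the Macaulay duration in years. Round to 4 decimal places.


Coupon per period c = face * coupon_rate / m = 1.400000
Periods per year m = 2; per-period yield y/m = 0.013500
Number of cashflows N = 20
Cashflows (t years, CF_t, discount factor 1/(1+y/m)^(m*t), PV):
  t = 0.5000: CF_t = 1.400000, DF = 0.986680, PV = 1.381352
  t = 1.0000: CF_t = 1.400000, DF = 0.973537, PV = 1.362952
  t = 1.5000: CF_t = 1.400000, DF = 0.960569, PV = 1.344797
  t = 2.0000: CF_t = 1.400000, DF = 0.947774, PV = 1.326884
  t = 2.5000: CF_t = 1.400000, DF = 0.935150, PV = 1.309210
  t = 3.0000: CF_t = 1.400000, DF = 0.922694, PV = 1.291771
  t = 3.5000: CF_t = 1.400000, DF = 0.910403, PV = 1.274564
  t = 4.0000: CF_t = 1.400000, DF = 0.898276, PV = 1.257587
  t = 4.5000: CF_t = 1.400000, DF = 0.886311, PV = 1.240836
  t = 5.0000: CF_t = 1.400000, DF = 0.874505, PV = 1.224307
  t = 5.5000: CF_t = 1.400000, DF = 0.862857, PV = 1.207999
  t = 6.0000: CF_t = 1.400000, DF = 0.851363, PV = 1.191909
  t = 6.5000: CF_t = 1.400000, DF = 0.840023, PV = 1.176032
  t = 7.0000: CF_t = 1.400000, DF = 0.828834, PV = 1.160367
  t = 7.5000: CF_t = 1.400000, DF = 0.817794, PV = 1.144911
  t = 8.0000: CF_t = 1.400000, DF = 0.806900, PV = 1.129661
  t = 8.5000: CF_t = 1.400000, DF = 0.796152, PV = 1.114613
  t = 9.0000: CF_t = 1.400000, DF = 0.785547, PV = 1.099766
  t = 9.5000: CF_t = 1.400000, DF = 0.775084, PV = 1.085117
  t = 10.0000: CF_t = 101.400000, DF = 0.764760, PV = 77.546624
Price P = sum_t PV_t = 100.871261
Macaulay numerator sum_t t * PV_t:
  t * PV_t at t = 0.5000: 0.690676
  t * PV_t at t = 1.0000: 1.362952
  t * PV_t at t = 1.5000: 2.017196
  t * PV_t at t = 2.0000: 2.653768
  t * PV_t at t = 2.5000: 3.273025
  t * PV_t at t = 3.0000: 3.875313
  t * PV_t at t = 3.5000: 4.460975
  t * PV_t at t = 4.0000: 5.030348
  t * PV_t at t = 4.5000: 5.583760
  t * PV_t at t = 5.0000: 6.121537
  t * PV_t at t = 5.5000: 6.643997
  t * PV_t at t = 6.0000: 7.151452
  t * PV_t at t = 6.5000: 7.644210
  t * PV_t at t = 7.0000: 8.122571
  t * PV_t at t = 7.5000: 8.586833
  t * PV_t at t = 8.0000: 9.037285
  t * PV_t at t = 8.5000: 9.474213
  t * PV_t at t = 9.0000: 9.897898
  t * PV_t at t = 9.5000: 10.308615
  t * PV_t at t = 10.0000: 775.466238
Macaulay duration D = (sum_t t * PV_t) / P = 887.402864 / 100.871261 = 8.797381

Answer: Macaulay duration = 8.7974 years


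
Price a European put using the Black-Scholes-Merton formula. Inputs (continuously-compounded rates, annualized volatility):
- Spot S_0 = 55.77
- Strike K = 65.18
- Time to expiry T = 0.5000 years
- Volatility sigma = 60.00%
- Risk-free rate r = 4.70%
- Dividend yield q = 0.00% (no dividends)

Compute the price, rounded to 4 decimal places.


Answer: Price = 14.4571

Derivation:
d1 = (ln(S/K) + (r - q + 0.5*sigma^2) * T) / (sigma * sqrt(T)) = -0.09997684
d2 = d1 - sigma * sqrt(T) = -0.52424091
exp(-rT) = 0.97677397; exp(-qT) = 1.00000000
P = K * exp(-rT) * N(-d2) - S_0 * exp(-qT) * N(-d1)
N(-d1) = 0.53981865; N(-d2) = 0.69994451
P = 65.1800 * 0.97677397 * 0.69994451 - 55.7700 * 1.00000000 * 0.53981865 = 14.4571


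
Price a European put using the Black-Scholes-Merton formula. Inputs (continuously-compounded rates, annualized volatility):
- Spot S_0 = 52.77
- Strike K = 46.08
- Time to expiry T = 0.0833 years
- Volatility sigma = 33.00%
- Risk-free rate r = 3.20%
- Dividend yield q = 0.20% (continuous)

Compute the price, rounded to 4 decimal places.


Answer: Price = 0.1539

Derivation:
d1 = (ln(S/K) + (r - q + 0.5*sigma^2) * T) / (sigma * sqrt(T)) = 1.49719568
d2 = d1 - sigma * sqrt(T) = 1.40195194
exp(-rT) = 0.99733795; exp(-qT) = 0.99983341
P = K * exp(-rT) * N(-d2) - S_0 * exp(-qT) * N(-d1)
N(-d1) = 0.06717117; N(-d2) = 0.08046480
P = 46.0800 * 0.99733795 * 0.08046480 - 52.7700 * 0.99983341 * 0.06717117 = 0.1539


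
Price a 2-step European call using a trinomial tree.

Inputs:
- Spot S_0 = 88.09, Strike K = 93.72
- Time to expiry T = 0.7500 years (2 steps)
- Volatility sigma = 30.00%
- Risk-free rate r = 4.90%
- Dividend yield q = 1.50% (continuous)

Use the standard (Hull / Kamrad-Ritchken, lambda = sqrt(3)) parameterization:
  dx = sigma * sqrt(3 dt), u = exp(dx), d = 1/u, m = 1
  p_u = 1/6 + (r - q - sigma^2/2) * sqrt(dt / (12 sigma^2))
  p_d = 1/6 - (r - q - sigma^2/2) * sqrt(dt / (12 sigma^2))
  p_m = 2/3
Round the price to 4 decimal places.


Answer: Price = V(0,0) = 7.4344

Derivation:
dt = T/N = 0.375000; dx = sigma*sqrt(3*dt) = 0.318198
u = exp(dx) = 1.374648; d = 1/u = 0.727459
p_u = 0.160185, p_m = 0.666667, p_d = 0.173148
Discount per step: exp(-r*dt) = 0.981793
Stock lattice S(k, j) with j the centered position index:
  k=0: S(0,+0) = 88.0900
  k=1: S(1,-1) = 64.0818; S(1,+0) = 88.0900; S(1,+1) = 121.0928
  k=2: S(2,-2) = 46.6169; S(2,-1) = 64.0818; S(2,+0) = 88.0900; S(2,+1) = 121.0928; S(2,+2) = 166.4600
Terminal payoffs V(N, j) = max(S_T - K, 0):
  V(2,-2) = 0.000000; V(2,-1) = 0.000000; V(2,+0) = 0.000000; V(2,+1) = 27.372785; V(2,+2) = 72.740014
Backward induction: V(k, j) = exp(-r*dt) * [p_u * V(k+1, j+1) + p_m * V(k+1, j) + p_d * V(k+1, j-1)]
  V(1,-1) = exp(-r*dt) * [p_u*0.000000 + p_m*0.000000 + p_d*0.000000] = 0.000000
  V(1,+0) = exp(-r*dt) * [p_u*27.372785 + p_m*0.000000 + p_d*0.000000] = 4.304872
  V(1,+1) = exp(-r*dt) * [p_u*72.740014 + p_m*27.372785 + p_d*0.000000] = 29.355970
  V(0,+0) = exp(-r*dt) * [p_u*29.355970 + p_m*4.304872 + p_d*0.000000] = 7.434426


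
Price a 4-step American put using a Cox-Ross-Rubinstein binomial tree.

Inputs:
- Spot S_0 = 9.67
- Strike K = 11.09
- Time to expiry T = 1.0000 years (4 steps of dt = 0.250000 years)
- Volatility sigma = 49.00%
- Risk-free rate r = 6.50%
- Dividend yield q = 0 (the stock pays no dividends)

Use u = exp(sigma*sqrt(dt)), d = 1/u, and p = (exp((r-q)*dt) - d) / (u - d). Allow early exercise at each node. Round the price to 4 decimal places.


Answer: Price = V(0,0) = 2.5236

Derivation:
dt = T/N = 0.250000
u = exp(sigma*sqrt(dt)) = 1.277621; d = 1/u = 0.782705
p = (exp((r-q)*dt) - d) / (u - d) = 0.472157
Discount per step: exp(-r*dt) = 0.983881
Stock lattice S(k, i) with i counting down-moves:
  k=0: S(0,0) = 9.6700
  k=1: S(1,0) = 12.3546; S(1,1) = 7.5688
  k=2: S(2,0) = 15.7845; S(2,1) = 9.6700; S(2,2) = 5.9241
  k=3: S(3,0) = 20.1666; S(3,1) = 12.3546; S(3,2) = 7.5688; S(3,3) = 4.6368
  k=4: S(4,0) = 25.7653; S(4,1) = 15.7845; S(4,2) = 9.6700; S(4,3) = 5.9241; S(4,4) = 3.6293
Terminal payoffs V(N, i) = max(K - S_T, 0):
  V(4,0) = 0.000000; V(4,1) = 0.000000; V(4,2) = 1.420000; V(4,3) = 5.165903; V(4,4) = 7.460742
Backward induction: V(k, i) = exp(-r*dt) * [p * V(k+1, i) + (1-p) * V(k+1, i+1)]; then take max(V_cont, immediate exercise) for American.
  V(3,0) = exp(-r*dt) * [p*0.000000 + (1-p)*0.000000] = 0.000000; exercise = 0.000000; V(3,0) = max -> 0.000000
  V(3,1) = exp(-r*dt) * [p*0.000000 + (1-p)*1.420000] = 0.737456; exercise = 0.000000; V(3,1) = max -> 0.737456
  V(3,2) = exp(-r*dt) * [p*1.420000 + (1-p)*5.165903] = 3.342491; exercise = 3.521247; V(3,2) = max -> 3.521247
  V(3,3) = exp(-r*dt) * [p*5.165903 + (1-p)*7.460742] = 6.274426; exercise = 6.453182; V(3,3) = max -> 6.453182
  V(2,0) = exp(-r*dt) * [p*0.000000 + (1-p)*0.737456] = 0.382987; exercise = 0.000000; V(2,0) = max -> 0.382987
  V(2,1) = exp(-r*dt) * [p*0.737456 + (1-p)*3.521247] = 2.171290; exercise = 1.420000; V(2,1) = max -> 2.171290
  V(2,2) = exp(-r*dt) * [p*3.521247 + (1-p)*6.453182] = 4.987147; exercise = 5.165903; V(2,2) = max -> 5.165903
  V(1,0) = exp(-r*dt) * [p*0.382987 + (1-p)*2.171290] = 1.305543; exercise = 0.000000; V(1,0) = max -> 1.305543
  V(1,1) = exp(-r*dt) * [p*2.171290 + (1-p)*5.165903] = 3.691500; exercise = 3.521247; V(1,1) = max -> 3.691500
  V(0,0) = exp(-r*dt) * [p*1.305543 + (1-p)*3.691500] = 2.523611; exercise = 1.420000; V(0,0) = max -> 2.523611


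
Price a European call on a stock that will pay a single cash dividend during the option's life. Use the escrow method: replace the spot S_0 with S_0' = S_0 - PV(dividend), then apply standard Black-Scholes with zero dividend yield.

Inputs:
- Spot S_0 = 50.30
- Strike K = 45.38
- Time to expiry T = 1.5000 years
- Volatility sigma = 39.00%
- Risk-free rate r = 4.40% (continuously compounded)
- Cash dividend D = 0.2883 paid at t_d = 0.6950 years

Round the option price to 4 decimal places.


PV(D) = D * exp(-r * t_d) = 0.2883 * 0.96988284 = 0.27961722
S_0' = S_0 - PV(D) = 50.3000 - 0.27961722 = 50.02038278
d1 = (ln(S_0'/K) + (r + sigma^2/2)*T) / (sigma*sqrt(T)) = 0.58083075
d2 = d1 - sigma*sqrt(T) = 0.10318025
exp(-rT) = 0.93613086
N(d1) = 0.71932274; N(d2) = 0.54109004
C = S_0' * N(d1) - K * exp(-rT) * N(d2) = 50.02038278 * 0.71932274 - 45.3800 * 0.93613086 * 0.54109004 = 12.9944

Answer: Price = 12.9944


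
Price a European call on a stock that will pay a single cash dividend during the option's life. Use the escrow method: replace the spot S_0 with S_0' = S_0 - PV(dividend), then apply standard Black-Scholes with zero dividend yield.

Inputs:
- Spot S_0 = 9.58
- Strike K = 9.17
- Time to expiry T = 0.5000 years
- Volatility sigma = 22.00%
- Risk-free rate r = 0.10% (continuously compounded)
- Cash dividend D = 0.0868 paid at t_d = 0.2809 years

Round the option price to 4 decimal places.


PV(D) = D * exp(-r * t_d) = 0.0868 * 0.99971914 = 0.08677562
S_0' = S_0 - PV(D) = 9.5800 - 0.08677562 = 9.49322438
d1 = (ln(S_0'/K) + (r + sigma^2/2)*T) / (sigma*sqrt(T)) = 0.30367687
d2 = d1 - sigma*sqrt(T) = 0.14811338
exp(-rT) = 0.99950012
N(d1) = 0.61931296; N(d2) = 0.55887335
C = S_0' * N(d1) - K * exp(-rT) * N(d2) = 9.49322438 * 0.61931296 - 9.1700 * 0.99950012 * 0.55887335 = 0.7570

Answer: Price = 0.7570


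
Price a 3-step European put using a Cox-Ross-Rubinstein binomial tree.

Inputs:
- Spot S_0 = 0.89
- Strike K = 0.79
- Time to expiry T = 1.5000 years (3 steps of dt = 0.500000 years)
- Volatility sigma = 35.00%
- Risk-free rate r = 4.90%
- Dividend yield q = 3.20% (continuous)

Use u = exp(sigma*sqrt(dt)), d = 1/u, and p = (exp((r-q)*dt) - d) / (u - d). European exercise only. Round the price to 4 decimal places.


dt = T/N = 0.500000
u = exp(sigma*sqrt(dt)) = 1.280803; d = 1/u = 0.780760
p = (exp((r-q)*dt) - d) / (u - d) = 0.455513
Discount per step: exp(-r*dt) = 0.975798
Stock lattice S(k, i) with i counting down-moves:
  k=0: S(0,0) = 0.8900
  k=1: S(1,0) = 1.1399; S(1,1) = 0.6949
  k=2: S(2,0) = 1.4600; S(2,1) = 0.8900; S(2,2) = 0.5425
  k=3: S(3,0) = 1.8700; S(3,1) = 1.1399; S(3,2) = 0.6949; S(3,3) = 0.4236
Terminal payoffs V(N, i) = max(K - S_T, 0):
  V(3,0) = 0.000000; V(3,1) = 0.000000; V(3,2) = 0.095124; V(3,3) = 0.366413
Backward induction: V(k, i) = exp(-r*dt) * [p * V(k+1, i) + (1-p) * V(k+1, i+1)].
  V(2,0) = exp(-r*dt) * [p*0.000000 + (1-p)*0.000000] = 0.000000
  V(2,1) = exp(-r*dt) * [p*0.000000 + (1-p)*0.095124] = 0.050540
  V(2,2) = exp(-r*dt) * [p*0.095124 + (1-p)*0.366413] = 0.236960
  V(1,0) = exp(-r*dt) * [p*0.000000 + (1-p)*0.050540] = 0.026852
  V(1,1) = exp(-r*dt) * [p*0.050540 + (1-p)*0.236960] = 0.148363
  V(0,0) = exp(-r*dt) * [p*0.026852 + (1-p)*0.148363] = 0.090762

Answer: Price = V(0,0) = 0.0908
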